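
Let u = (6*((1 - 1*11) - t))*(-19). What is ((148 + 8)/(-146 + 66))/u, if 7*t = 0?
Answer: -13/7600 ≈ -0.0017105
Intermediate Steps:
t = 0 (t = (1/7)*0 = 0)
u = 1140 (u = (6*((1 - 1*11) - 1*0))*(-19) = (6*((1 - 11) + 0))*(-19) = (6*(-10 + 0))*(-19) = (6*(-10))*(-19) = -60*(-19) = 1140)
((148 + 8)/(-146 + 66))/u = ((148 + 8)/(-146 + 66))/1140 = (156/(-80))*(1/1140) = -1/80*156*(1/1140) = -39/20*1/1140 = -13/7600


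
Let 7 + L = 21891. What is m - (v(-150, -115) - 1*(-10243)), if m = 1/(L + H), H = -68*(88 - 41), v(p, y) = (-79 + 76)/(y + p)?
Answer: -50726669559/4952320 ≈ -10243.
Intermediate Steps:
v(p, y) = -3/(p + y)
L = 21884 (L = -7 + 21891 = 21884)
H = -3196 (H = -68*47 = -3196)
m = 1/18688 (m = 1/(21884 - 3196) = 1/18688 ≈ 5.3510e-5)
m - (v(-150, -115) - 1*(-10243)) = 1/18688 - (-3/(-150 - 115) - 1*(-10243)) = 1/18688 - (-3/(-265) + 10243) = 1/18688 - (-3*(-1/265) + 10243) = 1/18688 - (3/265 + 10243) = 1/18688 - 1*2714398/265 = 1/18688 - 2714398/265 = -50726669559/4952320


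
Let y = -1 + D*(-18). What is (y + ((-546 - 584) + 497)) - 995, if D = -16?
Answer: -1341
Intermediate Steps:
y = 287 (y = -1 - 16*(-18) = -1 + 288 = 287)
(y + ((-546 - 584) + 497)) - 995 = (287 + ((-546 - 584) + 497)) - 995 = (287 + (-1130 + 497)) - 995 = (287 - 633) - 995 = -346 - 995 = -1341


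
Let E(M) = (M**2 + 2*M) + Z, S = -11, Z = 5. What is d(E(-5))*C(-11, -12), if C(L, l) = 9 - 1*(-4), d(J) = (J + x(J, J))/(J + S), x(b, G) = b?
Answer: 520/9 ≈ 57.778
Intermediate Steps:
E(M) = 5 + M**2 + 2*M (E(M) = (M**2 + 2*M) + 5 = 5 + M**2 + 2*M)
d(J) = 2*J/(-11 + J) (d(J) = (J + J)/(J - 11) = (2*J)/(-11 + J) = 2*J/(-11 + J))
C(L, l) = 13 (C(L, l) = 9 + 4 = 13)
d(E(-5))*C(-11, -12) = (2*(5 + (-5)**2 + 2*(-5))/(-11 + (5 + (-5)**2 + 2*(-5))))*13 = (2*(5 + 25 - 10)/(-11 + (5 + 25 - 10)))*13 = (2*20/(-11 + 20))*13 = (2*20/9)*13 = (2*20*(1/9))*13 = (40/9)*13 = 520/9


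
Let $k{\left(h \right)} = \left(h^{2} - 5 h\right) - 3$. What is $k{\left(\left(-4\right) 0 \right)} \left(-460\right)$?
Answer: $1380$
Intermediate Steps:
$k{\left(h \right)} = -3 + h^{2} - 5 h$
$k{\left(\left(-4\right) 0 \right)} \left(-460\right) = \left(-3 + \left(\left(-4\right) 0\right)^{2} - 5 \left(\left(-4\right) 0\right)\right) \left(-460\right) = \left(-3 + 0^{2} - 0\right) \left(-460\right) = \left(-3 + 0 + 0\right) \left(-460\right) = \left(-3\right) \left(-460\right) = 1380$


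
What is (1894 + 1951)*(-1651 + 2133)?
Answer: 1853290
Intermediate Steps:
(1894 + 1951)*(-1651 + 2133) = 3845*482 = 1853290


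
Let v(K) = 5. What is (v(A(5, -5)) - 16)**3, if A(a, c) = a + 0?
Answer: -1331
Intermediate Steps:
A(a, c) = a
(v(A(5, -5)) - 16)**3 = (5 - 16)**3 = (-11)**3 = -1331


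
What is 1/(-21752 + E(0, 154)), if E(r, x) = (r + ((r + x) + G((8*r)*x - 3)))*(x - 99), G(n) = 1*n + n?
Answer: -1/13612 ≈ -7.3465e-5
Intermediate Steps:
G(n) = 2*n (G(n) = n + n = 2*n)
E(r, x) = (-99 + x)*(-6 + x + 2*r + 16*r*x) (E(r, x) = (r + ((r + x) + 2*((8*r)*x - 3)))*(x - 99) = (r + ((r + x) + 2*(8*r*x - 3)))*(-99 + x) = (r + ((r + x) + 2*(-3 + 8*r*x)))*(-99 + x) = (r + ((r + x) + (-6 + 16*r*x)))*(-99 + x) = (r + (-6 + r + x + 16*r*x))*(-99 + x) = (-6 + x + 2*r + 16*r*x)*(-99 + x) = (-99 + x)*(-6 + x + 2*r + 16*r*x))
1/(-21752 + E(0, 154)) = 1/(-21752 + (594 + 154**2 - 198*0 - 105*154 - 1582*0*154 + 16*0*154**2)) = 1/(-21752 + (594 + 23716 + 0 - 16170 + 0 + 16*0*23716)) = 1/(-21752 + (594 + 23716 + 0 - 16170 + 0 + 0)) = 1/(-21752 + 8140) = 1/(-13612) = -1/13612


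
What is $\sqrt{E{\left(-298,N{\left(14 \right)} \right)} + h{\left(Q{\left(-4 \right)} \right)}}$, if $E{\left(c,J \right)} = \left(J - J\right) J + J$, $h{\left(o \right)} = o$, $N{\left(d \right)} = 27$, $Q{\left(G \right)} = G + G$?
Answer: $\sqrt{19} \approx 4.3589$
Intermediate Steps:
$Q{\left(G \right)} = 2 G$
$E{\left(c,J \right)} = J$ ($E{\left(c,J \right)} = 0 J + J = 0 + J = J$)
$\sqrt{E{\left(-298,N{\left(14 \right)} \right)} + h{\left(Q{\left(-4 \right)} \right)}} = \sqrt{27 + 2 \left(-4\right)} = \sqrt{27 - 8} = \sqrt{19}$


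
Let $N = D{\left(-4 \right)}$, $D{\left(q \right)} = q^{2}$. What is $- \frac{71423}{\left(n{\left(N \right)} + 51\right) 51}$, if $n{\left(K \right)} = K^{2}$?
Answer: $- \frac{71423}{15657} \approx -4.5617$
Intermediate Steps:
$N = 16$ ($N = \left(-4\right)^{2} = 16$)
$- \frac{71423}{\left(n{\left(N \right)} + 51\right) 51} = - \frac{71423}{\left(16^{2} + 51\right) 51} = - \frac{71423}{\left(256 + 51\right) 51} = - \frac{71423}{307 \cdot 51} = - \frac{71423}{15657}$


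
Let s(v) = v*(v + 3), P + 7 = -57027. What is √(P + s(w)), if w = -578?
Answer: 2*√68829 ≈ 524.71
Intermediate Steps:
P = -57034 (P = -7 - 57027 = -57034)
s(v) = v*(3 + v)
√(P + s(w)) = √(-57034 - 578*(3 - 578)) = √(-57034 - 578*(-575)) = √(-57034 + 332350) = √275316 = 2*√68829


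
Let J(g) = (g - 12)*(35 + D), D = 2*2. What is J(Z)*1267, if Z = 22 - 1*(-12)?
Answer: 1087086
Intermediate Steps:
D = 4
Z = 34 (Z = 22 + 12 = 34)
J(g) = -468 + 39*g (J(g) = (g - 12)*(35 + 4) = (-12 + g)*39 = -468 + 39*g)
J(Z)*1267 = (-468 + 39*34)*1267 = (-468 + 1326)*1267 = 858*1267 = 1087086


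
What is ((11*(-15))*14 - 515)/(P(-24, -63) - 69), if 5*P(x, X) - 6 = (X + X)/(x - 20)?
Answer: 62150/1479 ≈ 42.022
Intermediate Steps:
P(x, X) = 6/5 + 2*X/(5*(-20 + x)) (P(x, X) = 6/5 + ((X + X)/(x - 20))/5 = 6/5 + ((2*X)/(-20 + x))/5 = 6/5 + (2*X/(-20 + x))/5 = 6/5 + 2*X/(5*(-20 + x)))
((11*(-15))*14 - 515)/(P(-24, -63) - 69) = ((11*(-15))*14 - 515)/(2*(-60 - 63 + 3*(-24))/(5*(-20 - 24)) - 69) = (-165*14 - 515)/((⅖)*(-60 - 63 - 72)/(-44) - 69) = (-2310 - 515)/((⅖)*(-1/44)*(-195) - 69) = -2825/(39/22 - 69) = -2825/(-1479/22) = -2825*(-22/1479) = 62150/1479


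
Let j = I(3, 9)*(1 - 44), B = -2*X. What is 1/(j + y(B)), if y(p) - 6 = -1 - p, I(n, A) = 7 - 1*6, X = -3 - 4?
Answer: -1/52 ≈ -0.019231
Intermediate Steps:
X = -7
I(n, A) = 1 (I(n, A) = 7 - 6 = 1)
B = 14 (B = -2*(-7) = 14)
y(p) = 5 - p (y(p) = 6 + (-1 - p) = 5 - p)
j = -43 (j = 1*(1 - 44) = 1*(-43) = -43)
1/(j + y(B)) = 1/(-43 + (5 - 1*14)) = 1/(-43 + (5 - 14)) = 1/(-43 - 9) = 1/(-52) = -1/52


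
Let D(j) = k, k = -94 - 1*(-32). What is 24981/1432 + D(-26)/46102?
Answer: 575792639/33009032 ≈ 17.443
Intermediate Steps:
k = -62 (k = -94 + 32 = -62)
D(j) = -62
24981/1432 + D(-26)/46102 = 24981/1432 - 62/46102 = 24981*(1/1432) - 62*1/46102 = 24981/1432 - 31/23051 = 575792639/33009032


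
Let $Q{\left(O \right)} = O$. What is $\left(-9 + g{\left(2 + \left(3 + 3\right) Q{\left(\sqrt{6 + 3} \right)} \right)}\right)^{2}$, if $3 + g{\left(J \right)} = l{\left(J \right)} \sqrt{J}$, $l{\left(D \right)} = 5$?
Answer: $644 - 240 \sqrt{5} \approx 107.34$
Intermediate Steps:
$g{\left(J \right)} = -3 + 5 \sqrt{J}$
$\left(-9 + g{\left(2 + \left(3 + 3\right) Q{\left(\sqrt{6 + 3} \right)} \right)}\right)^{2} = \left(-9 - \left(3 - 5 \sqrt{2 + \left(3 + 3\right) \sqrt{6 + 3}}\right)\right)^{2} = \left(-9 - \left(3 - 5 \sqrt{2 + 6 \sqrt{9}}\right)\right)^{2} = \left(-9 - \left(3 - 5 \sqrt{2 + 6 \cdot 3}\right)\right)^{2} = \left(-9 - \left(3 - 5 \sqrt{2 + 18}\right)\right)^{2} = \left(-9 - \left(3 - 5 \sqrt{20}\right)\right)^{2} = \left(-9 - \left(3 - 5 \cdot 2 \sqrt{5}\right)\right)^{2} = \left(-9 - \left(3 - 10 \sqrt{5}\right)\right)^{2} = \left(-12 + 10 \sqrt{5}\right)^{2}$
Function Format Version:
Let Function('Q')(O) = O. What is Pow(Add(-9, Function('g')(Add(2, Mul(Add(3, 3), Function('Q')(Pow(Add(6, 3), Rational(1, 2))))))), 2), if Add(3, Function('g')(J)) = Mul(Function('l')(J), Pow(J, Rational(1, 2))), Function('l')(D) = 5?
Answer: Add(644, Mul(-240, Pow(5, Rational(1, 2)))) ≈ 107.34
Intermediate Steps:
Function('g')(J) = Add(-3, Mul(5, Pow(J, Rational(1, 2))))
Pow(Add(-9, Function('g')(Add(2, Mul(Add(3, 3), Function('Q')(Pow(Add(6, 3), Rational(1, 2))))))), 2) = Pow(Add(-9, Add(-3, Mul(5, Pow(Add(2, Mul(Add(3, 3), Pow(Add(6, 3), Rational(1, 2)))), Rational(1, 2))))), 2) = Pow(Add(-9, Add(-3, Mul(5, Pow(Add(2, Mul(6, Pow(9, Rational(1, 2)))), Rational(1, 2))))), 2) = Pow(Add(-9, Add(-3, Mul(5, Pow(Add(2, Mul(6, 3)), Rational(1, 2))))), 2) = Pow(Add(-9, Add(-3, Mul(5, Pow(Add(2, 18), Rational(1, 2))))), 2) = Pow(Add(-9, Add(-3, Mul(5, Pow(20, Rational(1, 2))))), 2) = Pow(Add(-9, Add(-3, Mul(5, Mul(2, Pow(5, Rational(1, 2)))))), 2) = Pow(Add(-9, Add(-3, Mul(10, Pow(5, Rational(1, 2))))), 2) = Pow(Add(-12, Mul(10, Pow(5, Rational(1, 2)))), 2)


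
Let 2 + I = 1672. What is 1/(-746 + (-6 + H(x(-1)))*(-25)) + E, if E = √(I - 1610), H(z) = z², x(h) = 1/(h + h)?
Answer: -4/2409 + 2*√15 ≈ 7.7443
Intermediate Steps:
I = 1670 (I = -2 + 1672 = 1670)
x(h) = 1/(2*h)
E = 2*√15 (E = √(1670 - 1610) = √60 = 2*√15 ≈ 7.7460)
1/(-746 + (-6 + H(x(-1)))*(-25)) + E = 1/(-746 + (-6 + ((½)/(-1))²)*(-25)) + 2*√15 = 1/(-746 + (-6 + ((½)*(-1))²)*(-25)) + 2*√15 = 1/(-746 + (-6 + (-½)²)*(-25)) + 2*√15 = 1/(-746 + (-6 + ¼)*(-25)) + 2*√15 = 1/(-746 - 23/4*(-25)) + 2*√15 = 1/(-746 + 575/4) + 2*√15 = 1/(-2409/4) + 2*√15 = -4/2409 + 2*√15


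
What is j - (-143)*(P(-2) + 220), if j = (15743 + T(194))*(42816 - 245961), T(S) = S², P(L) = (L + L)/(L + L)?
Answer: -10843645352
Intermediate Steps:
P(L) = 1 (P(L) = (2*L)/((2*L)) = (2*L)*(1/(2*L)) = 1)
j = -10843676955 (j = (15743 + 194²)*(42816 - 245961) = (15743 + 37636)*(-203145) = 53379*(-203145) = -10843676955)
j - (-143)*(P(-2) + 220) = -10843676955 - (-143)*(1 + 220) = -10843676955 - (-143)*221 = -10843676955 - 1*(-31603) = -10843676955 + 31603 = -10843645352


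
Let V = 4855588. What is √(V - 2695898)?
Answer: √2159690 ≈ 1469.6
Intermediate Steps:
√(V - 2695898) = √(4855588 - 2695898) = √2159690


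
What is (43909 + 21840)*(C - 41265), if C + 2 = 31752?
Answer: -625601735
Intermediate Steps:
C = 31750 (C = -2 + 31752 = 31750)
(43909 + 21840)*(C - 41265) = (43909 + 21840)*(31750 - 41265) = 65749*(-9515) = -625601735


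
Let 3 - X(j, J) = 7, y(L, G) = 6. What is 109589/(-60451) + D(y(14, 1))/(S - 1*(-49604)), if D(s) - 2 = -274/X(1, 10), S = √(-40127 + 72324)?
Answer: -89811676789203/49580391247723 - 47*√32197/1640349746 ≈ -1.8114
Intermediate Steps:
S = √32197 ≈ 179.44
X(j, J) = -4 (X(j, J) = 3 - 1*7 = 3 - 7 = -4)
D(s) = 141/2 (D(s) = 2 - 274/(-4) = 2 - 274*(-¼) = 2 + 137/2 = 141/2)
109589/(-60451) + D(y(14, 1))/(S - 1*(-49604)) = 109589/(-60451) + 141/(2*(√32197 - 1*(-49604))) = 109589*(-1/60451) + 141/(2*(√32197 + 49604)) = -109589/60451 + 141/(2*(49604 + √32197))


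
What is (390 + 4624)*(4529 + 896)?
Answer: 27200950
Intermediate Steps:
(390 + 4624)*(4529 + 896) = 5014*5425 = 27200950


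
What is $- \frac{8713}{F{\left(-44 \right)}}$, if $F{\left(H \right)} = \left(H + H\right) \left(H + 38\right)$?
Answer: $- \frac{8713}{528} \approx -16.502$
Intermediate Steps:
$F{\left(H \right)} = 2 H \left(38 + H\right)$
$- \frac{8713}{F{\left(-44 \right)}} = - \frac{8713}{2 \left(-44\right) \left(38 - 44\right)} = - \frac{8713}{2 \left(-44\right) \left(-6\right)} = - \frac{8713}{528}$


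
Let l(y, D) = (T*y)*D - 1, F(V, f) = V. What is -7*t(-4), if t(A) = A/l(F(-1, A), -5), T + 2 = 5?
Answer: 2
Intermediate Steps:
T = 3 (T = -2 + 5 = 3)
l(y, D) = -1 + 3*D*y (l(y, D) = (3*y)*D - 1 = 3*D*y - 1 = -1 + 3*D*y)
t(A) = A/14 (t(A) = A/(-1 + 3*(-5)*(-1)) = A/(-1 + 15) = A/14)
-7*t(-4) = -(-4)/2 = -7*(-2/7) = 2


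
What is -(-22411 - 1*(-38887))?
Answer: -16476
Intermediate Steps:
-(-22411 - 1*(-38887)) = -(-22411 + 38887) = -1*16476 = -16476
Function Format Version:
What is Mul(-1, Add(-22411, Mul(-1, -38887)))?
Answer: -16476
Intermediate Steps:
Mul(-1, Add(-22411, Mul(-1, -38887))) = Mul(-1, Add(-22411, 38887)) = Mul(-1, 16476) = -16476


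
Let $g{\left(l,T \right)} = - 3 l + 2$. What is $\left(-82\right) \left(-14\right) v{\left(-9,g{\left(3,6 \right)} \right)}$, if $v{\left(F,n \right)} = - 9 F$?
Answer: $92988$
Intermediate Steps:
$g{\left(l,T \right)} = 2 - 3 l$
$\left(-82\right) \left(-14\right) v{\left(-9,g{\left(3,6 \right)} \right)} = \left(-82\right) \left(-14\right) \left(\left(-9\right) \left(-9\right)\right) = 1148 \cdot 81 = 92988$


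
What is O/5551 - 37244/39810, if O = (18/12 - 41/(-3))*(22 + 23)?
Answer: -1973309/2428410 ≈ -0.81259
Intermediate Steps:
O = 1365/2 (O = (18*(1/12) - 41*(-⅓))*45 = (3/2 + 41/3)*45 = (91/6)*45 = 1365/2 ≈ 682.50)
O/5551 - 37244/39810 = (1365/2)/5551 - 37244/39810 = (1365/2)*(1/5551) - 37244*1/39810 = 15/122 - 18622/19905 = -1973309/2428410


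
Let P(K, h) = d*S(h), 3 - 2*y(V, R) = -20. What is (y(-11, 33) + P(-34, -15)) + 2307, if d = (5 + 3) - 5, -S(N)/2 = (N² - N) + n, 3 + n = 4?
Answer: 1745/2 ≈ 872.50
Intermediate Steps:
n = 1 (n = -3 + 4 = 1)
y(V, R) = 23/2 (y(V, R) = 3/2 - ½*(-20) = 3/2 + 10 = 23/2)
S(N) = -2 - 2*N² + 2*N (S(N) = -2*((N² - N) + 1) = -2*(1 + N² - N) = -2 - 2*N² + 2*N)
d = 3 (d = 8 - 5 = 3)
P(K, h) = -6 - 6*h² + 6*h (P(K, h) = 3*(-2 - 2*h² + 2*h) = -6 - 6*h² + 6*h)
(y(-11, 33) + P(-34, -15)) + 2307 = (23/2 + (-6 - 6*(-15)² + 6*(-15))) + 2307 = (23/2 + (-6 - 6*225 - 90)) + 2307 = (23/2 + (-6 - 1350 - 90)) + 2307 = (23/2 - 1446) + 2307 = -2869/2 + 2307 = 1745/2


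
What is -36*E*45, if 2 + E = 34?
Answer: -51840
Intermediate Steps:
E = 32 (E = -2 + 34 = 32)
-36*E*45 = -36*32*45 = -1152*45 = -51840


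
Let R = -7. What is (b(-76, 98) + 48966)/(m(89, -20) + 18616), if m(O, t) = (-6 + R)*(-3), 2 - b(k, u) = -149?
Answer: 49117/18655 ≈ 2.6329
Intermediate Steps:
b(k, u) = 151 (b(k, u) = 2 - 1*(-149) = 2 + 149 = 151)
m(O, t) = 39 (m(O, t) = (-6 - 7)*(-3) = -13*(-3) = 39)
(b(-76, 98) + 48966)/(m(89, -20) + 18616) = (151 + 48966)/(39 + 18616) = 49117/18655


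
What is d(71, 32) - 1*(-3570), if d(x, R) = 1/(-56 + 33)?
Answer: 82109/23 ≈ 3570.0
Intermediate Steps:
d(x, R) = -1/23 (d(x, R) = 1/(-23) = -1/23)
d(71, 32) - 1*(-3570) = -1/23 - 1*(-3570) = -1/23 + 3570 = 82109/23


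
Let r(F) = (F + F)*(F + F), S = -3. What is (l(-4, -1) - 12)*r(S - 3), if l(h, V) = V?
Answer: -1872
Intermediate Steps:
r(F) = 4*F² (r(F) = (2*F)*(2*F) = 4*F²)
(l(-4, -1) - 12)*r(S - 3) = (-1 - 12)*(4*(-3 - 3)²) = -52*(-6)² = -52*36 = -13*144 = -1872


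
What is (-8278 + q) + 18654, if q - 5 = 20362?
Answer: 30743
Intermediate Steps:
q = 20367 (q = 5 + 20362 = 20367)
(-8278 + q) + 18654 = (-8278 + 20367) + 18654 = 12089 + 18654 = 30743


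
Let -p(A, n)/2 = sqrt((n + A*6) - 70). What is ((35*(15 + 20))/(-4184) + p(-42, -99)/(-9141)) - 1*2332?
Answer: -9758313/4184 + 2*I*sqrt(421)/9141 ≈ -2332.3 + 0.0044893*I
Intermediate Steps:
p(A, n) = -2*sqrt(-70 + n + 6*A) (p(A, n) = -2*sqrt((n + A*6) - 70) = -2*sqrt((n + 6*A) - 70) = -2*sqrt(-70 + n + 6*A))
((35*(15 + 20))/(-4184) + p(-42, -99)/(-9141)) - 1*2332 = ((35*(15 + 20))/(-4184) - 2*sqrt(-70 - 99 + 6*(-42))/(-9141)) - 1*2332 = ((35*35)*(-1/4184) - 2*sqrt(-70 - 99 - 252)*(-1/9141)) - 2332 = (1225*(-1/4184) - 2*I*sqrt(421)*(-1/9141)) - 2332 = (-1225/4184 - 2*I*sqrt(421)*(-1/9141)) - 2332 = (-1225/4184 + 2*I*sqrt(421)/9141) - 2332 = -9758313/4184 + 2*I*sqrt(421)/9141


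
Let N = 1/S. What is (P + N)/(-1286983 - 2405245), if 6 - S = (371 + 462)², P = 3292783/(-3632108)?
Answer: 2284809778497/9305367137706830992 ≈ 2.4554e-7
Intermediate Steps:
P = -3292783/3632108 (P = 3292783*(-1/3632108) = -3292783/3632108 ≈ -0.90658)
S = -693883 (S = 6 - (371 + 462)² = 6 - 1*833² = 6 - 1*693889 = 6 - 693889 = -693883)
N = -1/693883 (N = 1/(-693883) = -1/693883 ≈ -1.4412e-6)
(P + N)/(-1286983 - 2405245) = (-3292783/3632108 - 1/693883)/(-1286983 - 2405245) = -2284809778497/2520257995364/(-3692228) = -2284809778497/2520257995364*(-1/3692228) = 2284809778497/9305367137706830992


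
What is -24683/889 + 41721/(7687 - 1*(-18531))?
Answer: -610048925/23307802 ≈ -26.174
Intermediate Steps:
-24683/889 + 41721/(7687 - 1*(-18531)) = -24683*1/889 + 41721/(7687 + 18531) = -24683/889 + 41721/26218 = -610048925/23307802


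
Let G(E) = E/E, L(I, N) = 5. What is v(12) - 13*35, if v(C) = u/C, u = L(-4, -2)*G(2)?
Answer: -5455/12 ≈ -454.58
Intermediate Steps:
G(E) = 1
u = 5 (u = 5*1 = 5)
v(C) = 5/C
v(12) - 13*35 = 5/12 - 13*35 = 5*(1/12) - 455 = 5/12 - 455 = -5455/12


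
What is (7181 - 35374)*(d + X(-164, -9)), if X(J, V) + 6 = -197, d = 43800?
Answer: -1229130221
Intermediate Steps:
X(J, V) = -203 (X(J, V) = -6 - 197 = -203)
(7181 - 35374)*(d + X(-164, -9)) = (7181 - 35374)*(43800 - 203) = -28193*43597 = -1229130221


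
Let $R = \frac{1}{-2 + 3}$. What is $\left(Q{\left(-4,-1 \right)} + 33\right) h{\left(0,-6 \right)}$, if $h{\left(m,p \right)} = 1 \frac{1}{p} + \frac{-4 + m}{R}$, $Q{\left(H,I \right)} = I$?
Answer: $- \frac{400}{3} \approx -133.33$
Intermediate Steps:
$R = 1$ ($R = 1^{-1} = 1$)
$h{\left(m,p \right)} = -4 + m + \frac{1}{p}$ ($h{\left(m,p \right)} = 1 \frac{1}{p} + \frac{-4 + m}{1} = \frac{1}{p} + \left(-4 + m\right) 1 = \frac{1}{p} + \left(-4 + m\right) = -4 + m + \frac{1}{p}$)
$\left(Q{\left(-4,-1 \right)} + 33\right) h{\left(0,-6 \right)} = \left(-1 + 33\right) \left(-4 + 0 + \frac{1}{-6}\right) = 32 \left(-4 + 0 - \frac{1}{6}\right) = 32 \left(- \frac{25}{6}\right) = - \frac{400}{3}$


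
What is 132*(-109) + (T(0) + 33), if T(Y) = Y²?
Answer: -14355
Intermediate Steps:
132*(-109) + (T(0) + 33) = 132*(-109) + (0² + 33) = -14388 + (0 + 33) = -14388 + 33 = -14355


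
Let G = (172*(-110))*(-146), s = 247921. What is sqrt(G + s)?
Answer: sqrt(3010241) ≈ 1735.0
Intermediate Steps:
G = 2762320 (G = -18920*(-146) = 2762320)
sqrt(G + s) = sqrt(2762320 + 247921) = sqrt(3010241)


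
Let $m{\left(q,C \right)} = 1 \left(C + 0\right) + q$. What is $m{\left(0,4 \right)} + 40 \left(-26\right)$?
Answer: $-1036$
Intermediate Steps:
$m{\left(q,C \right)} = C + q$ ($m{\left(q,C \right)} = 1 C + q = C + q$)
$m{\left(0,4 \right)} + 40 \left(-26\right) = \left(4 + 0\right) + 40 \left(-26\right) = 4 - 1040 = -1036$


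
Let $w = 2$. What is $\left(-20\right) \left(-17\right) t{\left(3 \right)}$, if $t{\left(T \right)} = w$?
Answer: $680$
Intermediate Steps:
$t{\left(T \right)} = 2$
$\left(-20\right) \left(-17\right) t{\left(3 \right)} = \left(-20\right) \left(-17\right) 2 = 340 \cdot 2 = 680$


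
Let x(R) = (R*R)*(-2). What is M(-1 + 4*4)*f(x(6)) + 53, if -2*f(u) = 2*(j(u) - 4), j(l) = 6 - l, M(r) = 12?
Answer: -835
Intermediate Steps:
x(R) = -2*R² (x(R) = R²*(-2) = -2*R²)
f(u) = -2 + u (f(u) = -((6 - u) - 4) = -(2 - u) = -(4 - 2*u)/2 = -2 + u)
M(-1 + 4*4)*f(x(6)) + 53 = 12*(-2 - 2*6²) + 53 = 12*(-2 - 2*36) + 53 = 12*(-2 - 72) + 53 = 12*(-74) + 53 = -888 + 53 = -835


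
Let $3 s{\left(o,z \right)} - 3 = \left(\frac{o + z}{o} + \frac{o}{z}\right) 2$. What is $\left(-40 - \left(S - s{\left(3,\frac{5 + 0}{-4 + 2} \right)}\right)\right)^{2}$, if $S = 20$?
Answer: $\frac{7214596}{2025} \approx 3562.8$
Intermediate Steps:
$s{\left(o,z \right)} = 1 + \frac{2 o}{3 z} + \frac{2 \left(o + z\right)}{3 o}$ ($s{\left(o,z \right)} = 1 + \frac{\left(\frac{o + z}{o} + \frac{o}{z}\right) 2}{3} = 1 + \frac{\left(\frac{o}{z} + \frac{o + z}{o}\right) 2}{3} = 1 + \frac{\frac{2 o}{z} + \frac{2 \left(o + z\right)}{o}}{3} = 1 + \left(\frac{2 o}{3 z} + \frac{2 \left(o + z\right)}{3 o}\right) = 1 + \frac{2 o}{3 z} + \frac{2 \left(o + z\right)}{3 o}$)
$\left(-40 - \left(S - s{\left(3,\frac{5 + 0}{-4 + 2} \right)}\right)\right)^{2} = \left(-40 - \left(\frac{55}{3} - \frac{2 \left(-4 + 2\right)}{5 + 0} - \frac{2 \frac{5 + 0}{-4 + 2}}{3 \cdot 3}\right)\right)^{2} = \left(-40 - \left(\frac{287}{15} - \frac{2}{3} \frac{5}{-2} \cdot \frac{1}{3}\right)\right)^{2} = \left(-40 - \left(\frac{287}{15} - \frac{2}{3} \cdot 5 \left(- \frac{1}{2}\right) \frac{1}{3}\right)\right)^{2} = \left(-40 + \left(\left(\frac{5}{3} + \frac{2}{3} \cdot 3 \frac{1}{- \frac{5}{2}} + \frac{2}{3} \left(- \frac{5}{2}\right) \frac{1}{3}\right) - 20\right)\right)^{2} = \left(-40 + \left(\left(\frac{5}{3} + \frac{2}{3} \cdot 3 \left(- \frac{2}{5}\right) - \frac{5}{9}\right) - 20\right)\right)^{2} = \left(-40 - \frac{886}{45}\right)^{2} = \left(- \frac{2686}{45}\right)^{2} = \frac{7214596}{2025}$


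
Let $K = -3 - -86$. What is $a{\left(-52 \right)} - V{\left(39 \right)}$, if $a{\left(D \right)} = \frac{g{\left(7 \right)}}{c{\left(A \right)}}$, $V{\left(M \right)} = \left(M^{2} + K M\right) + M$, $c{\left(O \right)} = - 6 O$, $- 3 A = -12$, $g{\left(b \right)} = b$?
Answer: $- \frac{115135}{24} \approx -4797.3$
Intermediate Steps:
$A = 4$ ($A = \left(- \frac{1}{3}\right) \left(-12\right) = 4$)
$K = 83$ ($K = -3 + 86 = 83$)
$V{\left(M \right)} = M^{2} + 84 M$ ($V{\left(M \right)} = \left(M^{2} + 83 M\right) + M = M^{2} + 84 M$)
$a{\left(D \right)} = - \frac{7}{24}$ ($a{\left(D \right)} = \frac{7}{\left(-6\right) 4} = \frac{7}{-24} = 7 \left(- \frac{1}{24}\right) = - \frac{7}{24}$)
$a{\left(-52 \right)} - V{\left(39 \right)} = - \frac{7}{24} - 39 \left(84 + 39\right) = - \frac{7}{24} - 39 \cdot 123 = - \frac{7}{24} - 4797 = - \frac{115135}{24}$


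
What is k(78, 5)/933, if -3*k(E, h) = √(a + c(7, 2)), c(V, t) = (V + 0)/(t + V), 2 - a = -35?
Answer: -2*√85/8397 ≈ -0.0021959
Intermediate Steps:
a = 37 (a = 2 - 1*(-35) = 2 + 35 = 37)
c(V, t) = V/(V + t)
k(E, h) = -2*√85/9 (k(E, h) = -√(37 + 7/(7 + 2))/3 = -√(37 + 7/9)/3 = -2*√85/9)
k(78, 5)/933 = -2*√85/9/933 = -2*√85/9*(1/933) = -2*√85/8397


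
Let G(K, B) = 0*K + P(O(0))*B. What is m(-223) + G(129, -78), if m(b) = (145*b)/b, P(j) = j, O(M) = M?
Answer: 145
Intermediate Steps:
G(K, B) = 0 (G(K, B) = 0*K + 0*B = 0 + 0 = 0)
m(b) = 145
m(-223) + G(129, -78) = 145 + 0 = 145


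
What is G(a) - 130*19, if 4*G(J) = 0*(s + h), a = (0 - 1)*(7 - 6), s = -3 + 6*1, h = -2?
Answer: -2470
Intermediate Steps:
s = 3 (s = -3 + 6 = 3)
a = -1 (a = -1*1 = -1)
G(J) = 0 (G(J) = (0*(3 - 2))/4 = (0*1)/4 = (¼)*0 = 0)
G(a) - 130*19 = 0 - 130*19 = 0 - 2470 = -2470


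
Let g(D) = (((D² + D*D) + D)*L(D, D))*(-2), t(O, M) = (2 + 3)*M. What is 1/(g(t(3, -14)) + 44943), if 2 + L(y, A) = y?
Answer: 1/1446063 ≈ 6.9153e-7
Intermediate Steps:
L(y, A) = -2 + y
t(O, M) = 5*M
g(D) = -2*(-2 + D)*(D + 2*D²) (g(D) = (((D² + D*D) + D)*(-2 + D))*(-2) = (((D² + D²) + D)*(-2 + D))*(-2) = ((2*D² + D)*(-2 + D))*(-2) = ((D + 2*D²)*(-2 + D))*(-2) = ((-2 + D)*(D + 2*D²))*(-2) = -2*(-2 + D)*(D + 2*D²))
1/(g(t(3, -14)) + 44943) = 1/(-2*5*(-14)*(1 + 2*(5*(-14)))*(-2 + 5*(-14)) + 44943) = 1/(-2*(-70)*(1 + 2*(-70))*(-2 - 70) + 44943) = 1/(-2*(-70)*(1 - 140)*(-72) + 44943) = 1/(-2*(-70)*(-139)*(-72) + 44943) = 1/(1401120 + 44943) = 1/1446063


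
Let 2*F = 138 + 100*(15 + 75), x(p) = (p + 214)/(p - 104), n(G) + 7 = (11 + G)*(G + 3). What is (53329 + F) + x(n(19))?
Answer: 10595623/183 ≈ 57900.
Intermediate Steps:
n(G) = -7 + (3 + G)*(11 + G) (n(G) = -7 + (11 + G)*(G + 3) = -7 + (11 + G)*(3 + G) = -7 + (3 + G)*(11 + G))
x(p) = (214 + p)/(-104 + p)
F = 4569 (F = (138 + 100*(15 + 75))/2 = (138 + 100*90)/2 = (138 + 9000)/2 = (½)*9138 = 4569)
(53329 + F) + x(n(19)) = (53329 + 4569) + (214 + (26 + 19² + 14*19))/(-104 + (26 + 19² + 14*19)) = 57898 + (214 + (26 + 361 + 266))/(-104 + (26 + 361 + 266)) = 57898 + (214 + 653)/(-104 + 653) = 57898 + 867/549 = 57898 + (1/549)*867 = 57898 + 289/183 = 10595623/183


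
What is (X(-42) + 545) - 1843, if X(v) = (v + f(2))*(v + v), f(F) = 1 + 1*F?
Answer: 1978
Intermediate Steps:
f(F) = 1 + F
X(v) = 2*v*(3 + v) (X(v) = (v + (1 + 2))*(v + v) = (v + 3)*(2*v) = (3 + v)*(2*v) = 2*v*(3 + v))
(X(-42) + 545) - 1843 = (2*(-42)*(3 - 42) + 545) - 1843 = (2*(-42)*(-39) + 545) - 1843 = (3276 + 545) - 1843 = 3821 - 1843 = 1978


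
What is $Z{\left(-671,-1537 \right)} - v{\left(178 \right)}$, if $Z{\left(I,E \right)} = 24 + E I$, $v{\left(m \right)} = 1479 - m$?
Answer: $1030050$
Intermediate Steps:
$Z{\left(-671,-1537 \right)} - v{\left(178 \right)} = \left(24 - -1031327\right) - \left(1479 - 178\right) = \left(24 + 1031327\right) - \left(1479 - 178\right) = 1031351 - 1301 = 1030050$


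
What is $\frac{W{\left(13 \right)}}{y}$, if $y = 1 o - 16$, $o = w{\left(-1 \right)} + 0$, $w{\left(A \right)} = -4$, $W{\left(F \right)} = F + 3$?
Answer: $- \frac{4}{5} \approx -0.8$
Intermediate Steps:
$W{\left(F \right)} = 3 + F$
$o = -4$ ($o = -4 + 0 = -4$)
$y = -20$ ($y = 1 \left(-4\right) - 16 = -4 - 16 = -20$)
$\frac{W{\left(13 \right)}}{y} = \frac{3 + 13}{-20} = 16 \left(- \frac{1}{20}\right) = - \frac{4}{5}$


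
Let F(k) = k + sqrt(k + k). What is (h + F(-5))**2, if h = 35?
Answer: (30 + I*sqrt(10))**2 ≈ 890.0 + 189.74*I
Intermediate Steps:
F(k) = k + sqrt(2)*sqrt(k) (F(k) = k + sqrt(2*k) = k + sqrt(2)*sqrt(k))
(h + F(-5))**2 = (35 + (-5 + sqrt(2)*sqrt(-5)))**2 = (35 + (-5 + sqrt(2)*(I*sqrt(5))))**2 = (35 + (-5 + I*sqrt(10)))**2 = (30 + I*sqrt(10))**2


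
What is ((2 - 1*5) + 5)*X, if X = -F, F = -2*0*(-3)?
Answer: 0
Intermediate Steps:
F = 0 (F = 0*(-3) = 0)
X = 0 (X = -1*0 = 0)
((2 - 1*5) + 5)*X = ((2 - 1*5) + 5)*0 = ((2 - 5) + 5)*0 = (-3 + 5)*0 = 2*0 = 0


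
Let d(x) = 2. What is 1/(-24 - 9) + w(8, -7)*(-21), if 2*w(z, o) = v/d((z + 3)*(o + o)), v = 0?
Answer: -1/33 ≈ -0.030303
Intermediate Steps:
w(z, o) = 0 (w(z, o) = (0/2)/2 = (0*(½))/2 = (½)*0 = 0)
1/(-24 - 9) + w(8, -7)*(-21) = 1/(-24 - 9) + 0*(-21) = 1/(-33) + 0 = -1/33 + 0 = -1/33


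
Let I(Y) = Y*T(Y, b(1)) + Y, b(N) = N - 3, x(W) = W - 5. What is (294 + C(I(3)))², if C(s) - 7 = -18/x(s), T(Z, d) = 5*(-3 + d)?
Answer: 538008025/5929 ≈ 90742.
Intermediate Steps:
x(W) = -5 + W
b(N) = -3 + N
T(Z, d) = -15 + 5*d
I(Y) = -24*Y (I(Y) = Y*(-15 + 5*(-3 + 1)) + Y = Y*(-15 + 5*(-2)) + Y = Y*(-15 - 10) + Y = Y*(-25) + Y = -25*Y + Y = -24*Y)
C(s) = 7 - 18/(-5 + s)
(294 + C(I(3)))² = (294 + (-53 + 7*(-24*3))/(-5 - 24*3))² = (294 + (-53 + 7*(-72))/(-5 - 72))² = (294 + (-53 - 504)/(-77))² = (294 - 1/77*(-557))² = (294 + 557/77)² = (23195/77)² = 538008025/5929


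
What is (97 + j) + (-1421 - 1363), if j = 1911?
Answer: -776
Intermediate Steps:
(97 + j) + (-1421 - 1363) = (97 + 1911) + (-1421 - 1363) = 2008 - 2784 = -776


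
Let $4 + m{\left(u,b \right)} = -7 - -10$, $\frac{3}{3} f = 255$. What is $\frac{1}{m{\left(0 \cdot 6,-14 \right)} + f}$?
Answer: $\frac{1}{254} \approx 0.003937$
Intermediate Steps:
$f = 255$
$m{\left(u,b \right)} = -1$ ($m{\left(u,b \right)} = -4 - -3 = -4 + \left(-7 + 10\right) = -4 + 3 = -1$)
$\frac{1}{m{\left(0 \cdot 6,-14 \right)} + f} = \frac{1}{-1 + 255} = \frac{1}{254}$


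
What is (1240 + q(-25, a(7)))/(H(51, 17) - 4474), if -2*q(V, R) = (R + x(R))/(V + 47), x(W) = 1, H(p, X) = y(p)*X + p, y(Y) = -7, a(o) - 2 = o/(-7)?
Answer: -9093/33308 ≈ -0.27300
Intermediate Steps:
a(o) = 2 - o/7 (a(o) = 2 + o/(-7) = 2 + o*(-1/7) = 2 - o/7)
H(p, X) = p - 7*X (H(p, X) = -7*X + p = p - 7*X)
q(V, R) = -(1 + R)/(2*(47 + V)) (q(V, R) = -(R + 1)/(2*(V + 47)) = -(1 + R)/(2*(47 + V)))
(1240 + q(-25, a(7)))/(H(51, 17) - 4474) = (1240 + (-1 - (2 - 1/7*7))/(2*(47 - 25)))/((51 - 7*17) - 4474) = (1240 + (1/2)*(-1 - (2 - 1))/22)/((51 - 119) - 4474) = (1240 + (1/2)*(1/22)*(-1 - 1*1))/(-68 - 4474) = (1240 + (1/2)*(1/22)*(-1 - 1))/(-4542) = (1240 + (1/2)*(1/22)*(-2))*(-1/4542) = (1240 - 1/22)*(-1/4542) = (27279/22)*(-1/4542) = -9093/33308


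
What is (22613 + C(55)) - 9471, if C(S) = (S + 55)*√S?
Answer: 13142 + 110*√55 ≈ 13958.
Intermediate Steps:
C(S) = √S*(55 + S) (C(S) = (55 + S)*√S = √S*(55 + S))
(22613 + C(55)) - 9471 = (22613 + √55*(55 + 55)) - 9471 = (22613 + √55*110) - 9471 = (22613 + 110*√55) - 9471 = 13142 + 110*√55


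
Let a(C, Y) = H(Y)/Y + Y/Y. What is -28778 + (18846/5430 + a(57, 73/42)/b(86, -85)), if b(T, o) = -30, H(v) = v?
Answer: -78123028/2715 ≈ -28775.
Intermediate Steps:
a(C, Y) = 2 (a(C, Y) = Y/Y + Y/Y = 1 + 1 = 2)
-28778 + (18846/5430 + a(57, 73/42)/b(86, -85)) = -28778 + (18846/5430 + 2/(-30)) = -28778 + (18846*(1/5430) + 2*(-1/30)) = -28778 + (3141/905 - 1/15) = -28778 + 9242/2715 = -78123028/2715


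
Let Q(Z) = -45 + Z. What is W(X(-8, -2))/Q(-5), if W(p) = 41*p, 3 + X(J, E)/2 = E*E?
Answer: -41/25 ≈ -1.6400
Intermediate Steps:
X(J, E) = -6 + 2*E**2 (X(J, E) = -6 + 2*(E*E) = -6 + 2*E**2)
W(X(-8, -2))/Q(-5) = (41*(-6 + 2*(-2)**2))/(-45 - 5) = (41*(-6 + 2*4))/(-50) = (41*(-6 + 8))*(-1/50) = (41*2)*(-1/50) = 82*(-1/50) = -41/25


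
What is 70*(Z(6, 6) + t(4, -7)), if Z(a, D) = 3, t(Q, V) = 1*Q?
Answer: 490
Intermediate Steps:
t(Q, V) = Q
70*(Z(6, 6) + t(4, -7)) = 70*(3 + 4) = 70*7 = 490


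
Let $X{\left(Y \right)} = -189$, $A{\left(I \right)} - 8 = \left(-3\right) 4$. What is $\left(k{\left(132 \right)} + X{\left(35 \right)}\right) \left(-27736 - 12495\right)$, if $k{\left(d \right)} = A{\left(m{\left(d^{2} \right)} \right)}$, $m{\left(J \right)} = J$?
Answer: $7764583$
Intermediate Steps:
$A{\left(I \right)} = -4$ ($A{\left(I \right)} = 8 - 12 = -4$)
$k{\left(d \right)} = -4$
$\left(k{\left(132 \right)} + X{\left(35 \right)}\right) \left(-27736 - 12495\right) = \left(-4 - 189\right) \left(-27736 - 12495\right) = \left(-193\right) \left(-40231\right) = 7764583$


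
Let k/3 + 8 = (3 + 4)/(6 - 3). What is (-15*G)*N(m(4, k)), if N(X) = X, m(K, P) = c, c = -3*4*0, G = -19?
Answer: 0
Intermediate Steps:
c = 0 (c = -12*0 = 0)
k = -17 (k = -24 + 3*((3 + 4)/(6 - 3)) = -24 + 3*(7/3) = -24 + 7 = -17)
m(K, P) = 0
(-15*G)*N(m(4, k)) = -15*(-19)*0 = 285*0 = 0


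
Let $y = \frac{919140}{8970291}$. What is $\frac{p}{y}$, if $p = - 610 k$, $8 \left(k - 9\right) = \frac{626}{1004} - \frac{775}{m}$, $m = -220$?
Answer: $- \frac{13944317087673}{246084416} \approx -56665.0$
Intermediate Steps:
$k = \frac{840959}{88352}$ ($k = 9 + \frac{\frac{626}{1004} - \frac{775}{-220}}{8} = 9 + \frac{626 \cdot \frac{1}{1004} - - \frac{155}{44}}{8} = 9 + \frac{\frac{313}{502} + \frac{155}{44}}{8} = 9 + \frac{1}{8} \cdot \frac{45791}{11044} = 9 + \frac{45791}{88352} = \frac{840959}{88352} \approx 9.5183$)
$p = - \frac{256492495}{44176}$ ($p = \left(-610\right) \frac{840959}{88352} = - \frac{256492495}{44176} \approx -5806.1$)
$y = \frac{306380}{2990097}$ ($y = 919140 \cdot \frac{1}{8970291} = \frac{306380}{2990097} \approx 0.10246$)
$\frac{p}{y} = - \frac{256492495}{44176 \cdot \frac{306380}{2990097}} = \left(- \frac{256492495}{44176}\right) \frac{2990097}{306380} = - \frac{13944317087673}{246084416}$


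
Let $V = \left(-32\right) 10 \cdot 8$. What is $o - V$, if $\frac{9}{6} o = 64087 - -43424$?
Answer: $74234$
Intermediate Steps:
$o = 71674$ ($o = \frac{2 \left(64087 - -43424\right)}{3} = \frac{2 \left(64087 + 43424\right)}{3} = \frac{2}{3} \cdot 107511 = 71674$)
$V = -2560$ ($V = \left(-320\right) 8 = -2560$)
$o - V = 71674 - -2560 = 71674 + 2560 = 74234$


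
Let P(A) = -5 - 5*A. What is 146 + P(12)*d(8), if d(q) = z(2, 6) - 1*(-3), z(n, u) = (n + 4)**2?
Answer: -2389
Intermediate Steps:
z(n, u) = (4 + n)**2
d(q) = 39 (d(q) = (4 + 2)**2 - 1*(-3) = 6**2 + 3 = 36 + 3 = 39)
146 + P(12)*d(8) = 146 + (-5 - 5*12)*39 = 146 + (-5 - 60)*39 = 146 - 65*39 = 146 - 2535 = -2389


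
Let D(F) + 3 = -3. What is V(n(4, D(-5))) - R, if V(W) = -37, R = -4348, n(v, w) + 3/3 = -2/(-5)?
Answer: 4311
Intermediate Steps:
D(F) = -6 (D(F) = -3 - 3 = -6)
n(v, w) = -3/5 (n(v, w) = -1 - 2/(-5) = -1 - 2*(-1/5) = -1 + 2/5 = -3/5)
V(n(4, D(-5))) - R = -37 - 1*(-4348) = -37 + 4348 = 4311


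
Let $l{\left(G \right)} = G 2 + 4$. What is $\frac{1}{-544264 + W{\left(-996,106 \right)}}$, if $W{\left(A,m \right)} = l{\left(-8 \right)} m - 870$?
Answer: $- \frac{1}{546406} \approx -1.8301 \cdot 10^{-6}$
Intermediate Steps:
$l{\left(G \right)} = 4 + 2 G$ ($l{\left(G \right)} = 2 G + 4 = 4 + 2 G$)
$W{\left(A,m \right)} = -870 - 12 m$ ($W{\left(A,m \right)} = \left(4 + 2 \left(-8\right)\right) m - 870 = \left(4 - 16\right) m - 870 = - 12 m - 870 = -870 - 12 m$)
$\frac{1}{-544264 + W{\left(-996,106 \right)}} = \frac{1}{-544264 - 2142} = \frac{1}{-546406} = - \frac{1}{546406}$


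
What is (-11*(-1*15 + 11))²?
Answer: 1936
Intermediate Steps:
(-11*(-1*15 + 11))² = (-11*(-15 + 11))² = (-11*(-4))² = 44² = 1936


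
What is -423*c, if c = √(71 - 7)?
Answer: -3384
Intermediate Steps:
c = 8 (c = √64 = 8)
-423*c = -423*8 = -3384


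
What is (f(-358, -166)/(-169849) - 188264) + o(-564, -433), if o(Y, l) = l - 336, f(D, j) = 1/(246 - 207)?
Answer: -1252175574664/6624111 ≈ -1.8903e+5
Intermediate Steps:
f(D, j) = 1/39
o(Y, l) = -336 + l
(f(-358, -166)/(-169849) - 188264) + o(-564, -433) = ((1/39)/(-169849) - 188264) + (-336 - 433) = ((1/39)*(-1/169849) - 188264) - 769 = (-1/6624111 - 188264) - 769 = -1247081633305/6624111 - 769 = -1252175574664/6624111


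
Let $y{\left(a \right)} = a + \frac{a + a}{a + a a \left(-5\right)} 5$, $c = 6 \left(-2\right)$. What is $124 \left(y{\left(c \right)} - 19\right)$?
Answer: $- \frac{233244}{61} \approx -3823.7$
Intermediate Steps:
$c = -12$
$y{\left(a \right)} = a + \frac{10 a}{a - 5 a^{2}}$ ($y{\left(a \right)} = a + \frac{2 a}{a + a^{2} \left(-5\right)} 5 = a + \frac{2 a}{a - 5 a^{2}} \cdot 5 = a + \frac{10 a}{a - 5 a^{2}}$)
$124 \left(y{\left(c \right)} - 19\right) = 124 \left(\frac{-10 - -12 + 5 \left(-12\right)^{2}}{-1 + 5 \left(-12\right)} - 19\right) = 124 \left(\frac{-10 + 12 + 5 \cdot 144}{-1 - 60} - 19\right) = 124 \left(\frac{-10 + 12 + 720}{-61} - 19\right) = 124 \left(\left(- \frac{1}{61}\right) 722 - 19\right) = 124 \left(- \frac{722}{61} - 19\right) = 124 \left(- \frac{1881}{61}\right) = - \frac{233244}{61}$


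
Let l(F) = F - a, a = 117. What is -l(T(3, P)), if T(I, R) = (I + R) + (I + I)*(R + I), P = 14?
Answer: -2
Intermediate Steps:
T(I, R) = I + R + 2*I*(I + R) (T(I, R) = (I + R) + (2*I)*(I + R) = (I + R) + 2*I*(I + R) = I + R + 2*I*(I + R))
l(F) = -117 + F (l(F) = F - 1*117 = F - 117 = -117 + F)
-l(T(3, P)) = -(-117 + (3 + 14 + 2*3² + 2*3*14)) = -(-117 + (3 + 14 + 2*9 + 84)) = -(-117 + (3 + 14 + 18 + 84)) = -(-117 + 119) = -1*2 = -2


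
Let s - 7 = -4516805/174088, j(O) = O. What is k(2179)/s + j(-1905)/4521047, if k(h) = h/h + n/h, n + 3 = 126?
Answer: -1825502955421127/32491651847381057 ≈ -0.056184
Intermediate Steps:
n = 123 (n = -3 + 126 = 123)
k(h) = 1 + 123/h (k(h) = h/h + 123/h = 1 + 123/h)
s = -3298189/174088 (s = 7 - 4516805/174088 = -3298189/174088 ≈ -18.946)
k(2179)/s + j(-1905)/4521047 = ((123 + 2179)/2179)/(-3298189/174088) - 1905/4521047 = ((1/2179)*2302)*(-174088/3298189) - 1905*1/4521047 = (2302/2179)*(-174088/3298189) - 1905/4521047 = -400750576/7186753831 - 1905/4521047 = -1825502955421127/32491651847381057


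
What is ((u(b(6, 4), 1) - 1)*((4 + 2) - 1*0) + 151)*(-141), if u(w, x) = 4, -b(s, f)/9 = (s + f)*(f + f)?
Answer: -23829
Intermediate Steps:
b(s, f) = -18*f*(f + s) (b(s, f) = -9*(s + f)*(f + f) = -9*(f + s)*2*f = -18*f*(f + s))
((u(b(6, 4), 1) - 1)*((4 + 2) - 1*0) + 151)*(-141) = ((4 - 1)*((4 + 2) - 1*0) + 151)*(-141) = (3*(6 + 0) + 151)*(-141) = (3*6 + 151)*(-141) = (18 + 151)*(-141) = 169*(-141) = -23829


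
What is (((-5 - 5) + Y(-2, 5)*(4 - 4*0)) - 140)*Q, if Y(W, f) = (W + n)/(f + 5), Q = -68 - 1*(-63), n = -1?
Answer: 756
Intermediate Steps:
Q = -5 (Q = -68 + 63 = -5)
Y(W, f) = (-1 + W)/(5 + f) (Y(W, f) = (W - 1)/(f + 5) = (-1 + W)/(5 + f))
(((-5 - 5) + Y(-2, 5)*(4 - 4*0)) - 140)*Q = (((-5 - 5) + ((-1 - 2)/(5 + 5))*(4 - 4*0)) - 140)*(-5) = ((-10 + (-3/10)*(4 + 0)) - 140)*(-5) = ((-10 + ((1/10)*(-3))*4) - 140)*(-5) = ((-10 - 3/10*4) - 140)*(-5) = ((-10 - 6/5) - 140)*(-5) = (-56/5 - 140)*(-5) = -756/5*(-5) = 756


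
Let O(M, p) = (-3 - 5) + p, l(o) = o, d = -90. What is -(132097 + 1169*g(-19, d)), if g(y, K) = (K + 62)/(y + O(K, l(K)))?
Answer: -15488081/117 ≈ -1.3238e+5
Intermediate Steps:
O(M, p) = -8 + p
g(y, K) = (62 + K)/(-8 + K + y) (g(y, K) = (K + 62)/(y + (-8 + K)) = (62 + K)/(-8 + K + y))
-(132097 + 1169*g(-19, d)) = -(132097 + 1169*(62 - 90)/(-8 - 90 - 19)) = -1169/(1/(113 - 28/(-117))) = -1169/(1/(113 - 1/117*(-28))) = -1169/(1/(113 + 28/117)) = -1169/(1/(13249/117)) = -1169/117/13249 = -1169*13249/117 = -15488081/117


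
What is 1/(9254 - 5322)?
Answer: 1/3932 ≈ 0.00025432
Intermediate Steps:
1/(9254 - 5322) = 1/3932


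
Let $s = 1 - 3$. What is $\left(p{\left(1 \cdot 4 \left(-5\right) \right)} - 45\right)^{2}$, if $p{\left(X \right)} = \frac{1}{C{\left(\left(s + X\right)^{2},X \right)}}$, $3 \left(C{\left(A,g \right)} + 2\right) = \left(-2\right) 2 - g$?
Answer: $\frac{199809}{100} \approx 1998.1$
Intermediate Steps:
$s = -2$ ($s = 1 - 3 = -2$)
$C{\left(A,g \right)} = - \frac{10}{3} - \frac{g}{3}$ ($C{\left(A,g \right)} = -2 + \frac{\left(-2\right) 2 - g}{3} = -2 + \frac{-4 - g}{3} = -2 - \left(\frac{4}{3} + \frac{g}{3}\right) = - \frac{10}{3} - \frac{g}{3}$)
$p{\left(X \right)} = \frac{1}{- \frac{10}{3} - \frac{X}{3}}$
$\left(p{\left(1 \cdot 4 \left(-5\right) \right)} - 45\right)^{2} = \left(- \frac{3}{10 + 1 \cdot 4 \left(-5\right)} - 45\right)^{2} = \left(- \frac{3}{10 + 4 \left(-5\right)} - 45\right)^{2} = \left(- \frac{3}{10 - 20} - 45\right)^{2} = \left(- \frac{3}{-10} - 45\right)^{2} = \left(\left(-3\right) \left(- \frac{1}{10}\right) - 45\right)^{2} = \left(\frac{3}{10} - 45\right)^{2} = \left(- \frac{447}{10}\right)^{2} = \frac{199809}{100}$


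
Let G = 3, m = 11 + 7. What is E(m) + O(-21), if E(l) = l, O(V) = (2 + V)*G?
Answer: -39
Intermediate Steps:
m = 18
O(V) = 6 + 3*V (O(V) = (2 + V)*3 = 6 + 3*V)
E(m) + O(-21) = 18 + (6 + 3*(-21)) = 18 + (6 - 63) = 18 - 57 = -39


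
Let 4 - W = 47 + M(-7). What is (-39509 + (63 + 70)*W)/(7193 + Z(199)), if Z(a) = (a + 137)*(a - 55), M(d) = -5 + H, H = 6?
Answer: -45361/55577 ≈ -0.81618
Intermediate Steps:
M(d) = 1 (M(d) = -5 + 6 = 1)
Z(a) = (-55 + a)*(137 + a) (Z(a) = (137 + a)*(-55 + a) = (-55 + a)*(137 + a))
W = -44 (W = 4 - (47 + 1) = 4 - 1*48 = 4 - 48 = -44)
(-39509 + (63 + 70)*W)/(7193 + Z(199)) = (-39509 + (63 + 70)*(-44))/(7193 + (-7535 + 199² + 82*199)) = (-39509 + 133*(-44))/(7193 + (-7535 + 39601 + 16318)) = (-39509 - 5852)/(7193 + 48384) = -45361/55577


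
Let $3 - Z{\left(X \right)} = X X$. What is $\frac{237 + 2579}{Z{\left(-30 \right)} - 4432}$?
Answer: $- \frac{2816}{5329} \approx -0.52843$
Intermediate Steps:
$Z{\left(X \right)} = 3 - X^{2}$ ($Z{\left(X \right)} = 3 - X X = 3 - X^{2}$)
$\frac{237 + 2579}{Z{\left(-30 \right)} - 4432} = \frac{237 + 2579}{\left(3 - \left(-30\right)^{2}\right) - 4432} = \frac{2816}{\left(3 - 900\right) - 4432} = \frac{2816}{-897 - 4432} = \frac{2816}{-5329} = 2816 \left(- \frac{1}{5329}\right) = - \frac{2816}{5329}$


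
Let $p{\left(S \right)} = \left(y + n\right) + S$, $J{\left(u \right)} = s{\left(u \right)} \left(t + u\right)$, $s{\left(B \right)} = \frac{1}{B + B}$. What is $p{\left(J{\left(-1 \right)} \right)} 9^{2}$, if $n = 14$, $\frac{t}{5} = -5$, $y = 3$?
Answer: $2430$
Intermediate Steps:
$s{\left(B \right)} = \frac{1}{2 B}$
$t = -25$ ($t = 5 \left(-5\right) = -25$)
$J{\left(u \right)} = \frac{-25 + u}{2 u}$ ($J{\left(u \right)} = \frac{1}{2 u} \left(-25 + u\right) = \frac{-25 + u}{2 u}$)
$p{\left(S \right)} = 17 + S$ ($p{\left(S \right)} = \left(3 + 14\right) + S = 17 + S$)
$p{\left(J{\left(-1 \right)} \right)} 9^{2} = \left(17 + \frac{-25 - 1}{2 \left(-1\right)}\right) 9^{2} = \left(17 + \frac{1}{2} \left(-1\right) \left(-26\right)\right) 81 = \left(17 + 13\right) 81 = 30 \cdot 81 = 2430$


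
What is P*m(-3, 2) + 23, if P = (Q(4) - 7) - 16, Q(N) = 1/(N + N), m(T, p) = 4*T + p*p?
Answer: 206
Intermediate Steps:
m(T, p) = p² + 4*T (m(T, p) = 4*T + p² = p² + 4*T)
Q(N) = 1/(2*N)
P = -183/8 (P = ((½)/4 - 7) - 16 = ((½)*(¼) - 7) - 16 = (⅛ - 7) - 16 = -55/8 - 16 = -183/8 ≈ -22.875)
P*m(-3, 2) + 23 = -183*(2² + 4*(-3))/8 + 23 = -183*(4 - 12)/8 + 23 = -183/8*(-8) + 23 = 183 + 23 = 206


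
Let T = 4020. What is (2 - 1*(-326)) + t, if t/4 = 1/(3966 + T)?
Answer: 1309706/3993 ≈ 328.00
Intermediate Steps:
t = 2/3993 (t = 4/(3966 + 4020) = 4/7986 = 4*(1/7986) = 2/3993 ≈ 0.00050088)
(2 - 1*(-326)) + t = (2 - 1*(-326)) + 2/3993 = (2 + 326) + 2/3993 = 328 + 2/3993 = 1309706/3993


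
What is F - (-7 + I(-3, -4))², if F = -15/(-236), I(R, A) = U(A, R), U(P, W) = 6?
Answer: -221/236 ≈ -0.93644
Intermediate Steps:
I(R, A) = 6
F = 15/236 (F = -15*(-1/236) = 15/236 ≈ 0.063559)
F - (-7 + I(-3, -4))² = 15/236 - (-7 + 6)² = 15/236 - 1*(-1)² = 15/236 - 1*1 = 15/236 - 1 = -221/236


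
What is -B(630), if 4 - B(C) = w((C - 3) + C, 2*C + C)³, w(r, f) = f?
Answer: 6751268996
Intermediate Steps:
B(C) = 4 - 27*C³ (B(C) = 4 - (2*C + C)³ = 4 - (3*C)³ = 4 - 27*C³)
-B(630) = -(4 - 27*630³) = -(4 - 27*250047000) = -(4 - 6751269000) = -1*(-6751268996) = 6751268996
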